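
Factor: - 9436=- 2^2*7^1* 337^1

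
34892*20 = 697840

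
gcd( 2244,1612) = 4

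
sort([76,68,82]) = [ 68, 76, 82 ]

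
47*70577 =3317119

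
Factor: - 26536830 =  - 2^1*3^1*5^1*17^1*61^1*853^1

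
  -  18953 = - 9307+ - 9646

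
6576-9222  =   - 2646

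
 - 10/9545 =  - 1 + 1907/1909 = - 0.00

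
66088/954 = 69 + 131/477 = 69.27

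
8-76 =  - 68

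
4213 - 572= 3641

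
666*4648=3095568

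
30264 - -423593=453857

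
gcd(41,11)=1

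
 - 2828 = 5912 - 8740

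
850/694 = 1 + 78/347 =1.22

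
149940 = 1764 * 85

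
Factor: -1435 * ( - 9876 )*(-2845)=  -  2^2*3^1*5^2 * 7^1*41^1*569^1* 823^1 = -40319510700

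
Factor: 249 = 3^1  *  83^1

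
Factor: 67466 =2^1*7^1*61^1 * 79^1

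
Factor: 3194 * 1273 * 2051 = 2^1 * 7^1*19^1*67^1 * 293^1*1597^1 = 8339288062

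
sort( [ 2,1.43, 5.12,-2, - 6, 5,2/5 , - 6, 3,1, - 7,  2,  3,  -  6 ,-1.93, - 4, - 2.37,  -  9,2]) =[ - 9, - 7, - 6,-6, - 6, - 4, - 2.37, - 2, - 1.93,2/5, 1,1.43, 2, 2, 2, 3,3, 5, 5.12 ] 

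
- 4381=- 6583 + 2202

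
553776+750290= 1304066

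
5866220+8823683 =14689903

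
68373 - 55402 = 12971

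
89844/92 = 976+13/23  =  976.57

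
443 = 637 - 194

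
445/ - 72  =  -445/72 = - 6.18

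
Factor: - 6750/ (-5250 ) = 9/7 = 3^2*7^( - 1 ) 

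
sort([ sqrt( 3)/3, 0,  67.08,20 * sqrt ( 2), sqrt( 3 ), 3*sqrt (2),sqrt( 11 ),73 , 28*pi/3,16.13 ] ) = [0,sqrt( 3 )/3,sqrt ( 3 ),  sqrt(11),3*sqrt(2 ), 16.13,20*sqrt( 2 ),28 * pi/3, 67.08, 73 ]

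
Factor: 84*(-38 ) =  - 2^3 * 3^1*7^1 * 19^1= - 3192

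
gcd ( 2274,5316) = 6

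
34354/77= 446 + 12/77 = 446.16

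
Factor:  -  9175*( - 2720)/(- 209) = -24956000/209 = -2^5*5^3 * 11^( - 1)*17^1*19^ ( - 1 )*367^1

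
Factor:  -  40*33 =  - 2^3*3^1*5^1*11^1 = - 1320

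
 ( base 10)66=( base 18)3c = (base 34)1w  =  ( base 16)42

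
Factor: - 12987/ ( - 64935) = 5^ (  -  1 ) = 1/5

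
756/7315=108/1045=0.10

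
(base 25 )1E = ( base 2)100111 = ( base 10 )39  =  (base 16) 27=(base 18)23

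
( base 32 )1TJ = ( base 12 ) 1183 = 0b11110110011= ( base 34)1nx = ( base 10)1971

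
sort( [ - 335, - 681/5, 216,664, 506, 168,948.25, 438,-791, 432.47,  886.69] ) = [ - 791 , - 335, - 681/5, 168,216, 432.47, 438, 506,664, 886.69, 948.25] 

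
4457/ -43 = -104 + 15/43= - 103.65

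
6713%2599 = 1515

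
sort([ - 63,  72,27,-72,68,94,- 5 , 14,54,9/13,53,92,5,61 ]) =[ - 72 , - 63,-5,9/13,5, 14,27, 53,54, 61,68,72, 92,94]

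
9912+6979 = 16891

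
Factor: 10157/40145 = 5^ ( - 1)*31^(-1)*37^( - 1)*1451^1= 1451/5735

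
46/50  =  23/25 = 0.92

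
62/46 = 31/23 = 1.35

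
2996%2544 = 452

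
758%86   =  70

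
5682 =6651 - 969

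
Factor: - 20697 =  - 3^1 * 6899^1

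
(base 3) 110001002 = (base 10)8777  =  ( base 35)75r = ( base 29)ACJ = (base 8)21111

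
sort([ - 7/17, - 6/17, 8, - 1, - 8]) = [ - 8, - 1, - 7/17, - 6/17,  8]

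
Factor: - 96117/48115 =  - 3^1*5^(  -  1)*7^1 * 23^1*199^1*9623^( - 1) 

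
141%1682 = 141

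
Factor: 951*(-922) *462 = -2^2 * 3^2*7^1 * 11^1*317^1*461^1 = - 405091764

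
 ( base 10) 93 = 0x5d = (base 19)4h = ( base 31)30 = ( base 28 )39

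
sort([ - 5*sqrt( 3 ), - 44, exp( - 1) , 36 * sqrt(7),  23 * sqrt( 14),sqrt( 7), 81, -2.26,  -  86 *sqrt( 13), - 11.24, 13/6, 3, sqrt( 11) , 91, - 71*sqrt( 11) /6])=[ - 86*sqrt( 13) ,-44, - 71*sqrt( 11) /6, - 11.24 , - 5*sqrt(3 ), - 2.26,exp( - 1 ), 13/6,  sqrt( 7), 3,sqrt(11), 81, 23*sqrt( 14), 91,36 * sqrt(7)] 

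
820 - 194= 626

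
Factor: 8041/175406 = 2^( - 1)*7^( - 1)*43^1*67^ ( - 1 ) =43/938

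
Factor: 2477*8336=20648272  =  2^4*521^1*2477^1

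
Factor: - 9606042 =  - 2^1 * 3^2*23^1 * 23203^1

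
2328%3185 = 2328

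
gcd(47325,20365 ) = 5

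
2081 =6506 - 4425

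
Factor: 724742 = 2^1*362371^1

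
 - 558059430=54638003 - 612697433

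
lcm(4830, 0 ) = 0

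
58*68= 3944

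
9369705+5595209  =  14964914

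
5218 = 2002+3216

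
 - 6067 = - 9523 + 3456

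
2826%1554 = 1272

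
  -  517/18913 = -517/18913=-  0.03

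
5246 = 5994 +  - 748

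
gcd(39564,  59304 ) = 84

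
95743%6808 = 431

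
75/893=75/893 = 0.08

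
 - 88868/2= - 44434 =- 44434.00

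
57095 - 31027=26068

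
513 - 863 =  - 350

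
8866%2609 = 1039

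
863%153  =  98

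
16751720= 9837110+6914610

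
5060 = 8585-3525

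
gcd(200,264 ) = 8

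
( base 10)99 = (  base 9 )120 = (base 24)43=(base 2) 1100011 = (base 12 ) 83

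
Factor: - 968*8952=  - 8665536 = - 2^6*3^1*11^2*373^1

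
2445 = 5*489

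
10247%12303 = 10247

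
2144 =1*2144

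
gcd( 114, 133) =19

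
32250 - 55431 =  - 23181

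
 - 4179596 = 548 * ( - 7627) 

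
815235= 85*9591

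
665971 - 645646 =20325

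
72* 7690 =553680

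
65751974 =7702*8537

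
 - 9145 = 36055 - 45200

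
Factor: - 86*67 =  - 5762 = - 2^1 * 43^1* 67^1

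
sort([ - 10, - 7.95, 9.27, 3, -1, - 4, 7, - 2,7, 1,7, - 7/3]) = [ - 10, - 7.95, - 4, - 7/3,- 2, - 1, 1,3,7, 7, 7, 9.27]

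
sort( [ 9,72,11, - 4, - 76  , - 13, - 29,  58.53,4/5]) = [-76,- 29, - 13 , - 4,4/5,9,11,58.53 , 72] 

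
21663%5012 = 1615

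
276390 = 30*9213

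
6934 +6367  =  13301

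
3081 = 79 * 39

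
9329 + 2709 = 12038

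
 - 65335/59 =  - 65335/59 = - 1107.37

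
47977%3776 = 2665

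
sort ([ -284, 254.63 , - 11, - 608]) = [ - 608, - 284, - 11, 254.63] 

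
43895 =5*8779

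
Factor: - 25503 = -3^1 * 8501^1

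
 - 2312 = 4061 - 6373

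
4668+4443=9111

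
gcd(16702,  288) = 2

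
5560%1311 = 316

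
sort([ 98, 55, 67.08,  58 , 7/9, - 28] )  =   [ - 28, 7/9, 55, 58, 67.08, 98]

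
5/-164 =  - 1 + 159/164 = - 0.03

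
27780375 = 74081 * 375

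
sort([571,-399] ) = [ - 399,571]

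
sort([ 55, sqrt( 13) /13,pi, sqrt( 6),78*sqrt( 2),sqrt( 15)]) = [sqrt( 13)/13,  sqrt( 6),pi, sqrt(15), 55,78*sqrt( 2 )] 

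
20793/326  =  20793/326= 63.78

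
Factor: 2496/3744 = 2/3 = 2^1 * 3^( - 1)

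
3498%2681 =817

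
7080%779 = 69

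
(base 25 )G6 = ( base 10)406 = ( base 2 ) 110010110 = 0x196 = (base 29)E0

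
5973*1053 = 6289569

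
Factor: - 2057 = - 11^2*17^1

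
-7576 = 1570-9146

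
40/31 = 40/31 = 1.29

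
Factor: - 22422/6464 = -2^( - 5 )*3^1*37^1 =-111/32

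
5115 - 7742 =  - 2627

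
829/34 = 829/34 =24.38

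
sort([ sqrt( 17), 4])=[4, sqrt( 17)]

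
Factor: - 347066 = - 2^1*97^1 *1789^1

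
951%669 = 282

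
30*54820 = 1644600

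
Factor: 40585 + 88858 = 129443^1 = 129443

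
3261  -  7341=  - 4080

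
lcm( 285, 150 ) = 2850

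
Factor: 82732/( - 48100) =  - 5^( - 2 )*43^1 = - 43/25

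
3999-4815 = - 816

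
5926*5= 29630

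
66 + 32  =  98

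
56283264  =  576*97714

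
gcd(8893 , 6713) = 1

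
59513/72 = 59513/72 = 826.57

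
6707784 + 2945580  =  9653364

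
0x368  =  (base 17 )305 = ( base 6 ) 4012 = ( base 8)1550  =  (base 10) 872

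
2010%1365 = 645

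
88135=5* 17627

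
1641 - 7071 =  - 5430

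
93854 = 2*46927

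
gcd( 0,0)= 0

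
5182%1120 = 702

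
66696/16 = 4168 + 1/2 = 4168.50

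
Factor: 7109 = 7109^1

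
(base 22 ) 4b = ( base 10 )99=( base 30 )39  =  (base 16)63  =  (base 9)120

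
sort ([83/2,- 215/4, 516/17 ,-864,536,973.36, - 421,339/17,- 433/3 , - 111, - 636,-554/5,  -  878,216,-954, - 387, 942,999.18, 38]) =[ -954, - 878, - 864, - 636,- 421,- 387, - 433/3,- 111, - 554/5,-215/4,339/17,516/17,38,83/2,216,536, 942,  973.36,999.18 ] 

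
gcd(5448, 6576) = 24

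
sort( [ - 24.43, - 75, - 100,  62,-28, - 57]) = [ - 100, - 75,-57, - 28,-24.43,62 ] 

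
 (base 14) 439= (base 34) OJ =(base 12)597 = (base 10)835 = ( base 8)1503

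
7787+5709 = 13496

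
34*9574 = 325516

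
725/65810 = 145/13162 = 0.01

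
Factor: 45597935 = 5^1 * 9119587^1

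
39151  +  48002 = 87153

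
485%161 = 2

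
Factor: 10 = 2^1*5^1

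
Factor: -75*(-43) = 3225 = 3^1*5^2*43^1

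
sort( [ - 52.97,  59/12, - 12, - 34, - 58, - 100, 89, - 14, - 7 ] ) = [-100, - 58,  -  52.97,- 34, - 14,-12,  -  7,59/12, 89 ]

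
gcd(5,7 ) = 1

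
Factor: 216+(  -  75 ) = 141 =3^1 * 47^1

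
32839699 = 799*41101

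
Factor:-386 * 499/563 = -192614/563 = - 2^1*193^1*499^1 * 563^(-1)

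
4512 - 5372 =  - 860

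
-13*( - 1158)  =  15054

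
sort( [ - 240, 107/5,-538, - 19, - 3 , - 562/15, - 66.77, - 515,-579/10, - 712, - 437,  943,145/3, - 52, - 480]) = [ - 712 , - 538 , - 515, - 480, - 437, - 240, - 66.77, - 579/10 ,  -  52, - 562/15,-19 , - 3,  107/5, 145/3, 943 ]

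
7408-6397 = 1011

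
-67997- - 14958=  -  53039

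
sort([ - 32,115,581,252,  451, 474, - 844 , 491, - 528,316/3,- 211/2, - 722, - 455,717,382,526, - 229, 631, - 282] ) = [ - 844 , - 722, - 528, - 455, - 282, - 229, -211/2, - 32 , 316/3,  115,252,382,451,474 , 491,  526,581, 631,717] 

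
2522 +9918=12440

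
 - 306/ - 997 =306/997 =0.31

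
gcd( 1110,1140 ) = 30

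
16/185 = 16/185 =0.09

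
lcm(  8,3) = 24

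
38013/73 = 38013/73 = 520.73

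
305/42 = 305/42  =  7.26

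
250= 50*5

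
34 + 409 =443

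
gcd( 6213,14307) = 57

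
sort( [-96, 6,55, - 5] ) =[ - 96,  -  5,6, 55 ]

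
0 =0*13789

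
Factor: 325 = 5^2*13^1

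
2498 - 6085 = - 3587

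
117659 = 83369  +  34290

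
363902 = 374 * 973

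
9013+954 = 9967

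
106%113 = 106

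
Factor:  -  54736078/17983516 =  -27368039/8991758 = - 2^( - 1)*23^( - 1) * 47^( - 1 )*4159^( - 1)*27368039^1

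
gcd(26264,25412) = 4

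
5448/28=1362/7 = 194.57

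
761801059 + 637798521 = 1399599580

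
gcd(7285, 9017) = 1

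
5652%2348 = 956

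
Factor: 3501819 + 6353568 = 3^2*1095043^1 = 9855387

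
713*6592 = 4700096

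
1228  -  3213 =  - 1985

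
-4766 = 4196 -8962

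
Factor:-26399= -26399^1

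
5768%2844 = 80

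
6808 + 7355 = 14163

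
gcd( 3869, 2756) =53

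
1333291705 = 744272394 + 589019311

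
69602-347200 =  - 277598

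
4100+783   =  4883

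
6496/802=3248/401 = 8.10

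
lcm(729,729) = 729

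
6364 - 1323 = 5041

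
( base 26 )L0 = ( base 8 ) 1042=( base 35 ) FL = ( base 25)ll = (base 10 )546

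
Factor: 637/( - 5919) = -3^(  -  1 )  *  7^2*13^1*1973^( - 1)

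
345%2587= 345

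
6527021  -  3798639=2728382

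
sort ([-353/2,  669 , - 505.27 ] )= [ - 505.27 ,-353/2, 669]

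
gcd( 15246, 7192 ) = 2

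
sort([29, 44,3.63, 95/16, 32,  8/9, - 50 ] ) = [  -  50,  8/9, 3.63,95/16, 29, 32,44]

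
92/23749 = 92/23749 = 0.00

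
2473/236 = 10 + 113/236 = 10.48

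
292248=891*328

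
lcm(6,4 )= 12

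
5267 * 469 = 2470223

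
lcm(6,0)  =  0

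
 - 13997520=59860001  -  73857521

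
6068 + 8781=14849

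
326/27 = 326/27   =  12.07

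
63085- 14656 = 48429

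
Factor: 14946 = 2^1*3^1*47^1 * 53^1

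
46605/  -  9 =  - 15535/3=- 5178.33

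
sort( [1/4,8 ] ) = [1/4, 8 ]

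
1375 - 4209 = - 2834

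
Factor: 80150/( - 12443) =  - 2^1*5^2*7^1*23^(- 1 )*229^1*541^ ( - 1)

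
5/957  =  5/957 = 0.01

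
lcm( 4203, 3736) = 33624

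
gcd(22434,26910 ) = 6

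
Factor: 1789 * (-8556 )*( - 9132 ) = 139780638288 = 2^4*3^2 * 23^1*31^1 *761^1*1789^1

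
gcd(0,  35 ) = 35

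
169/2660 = 169/2660 = 0.06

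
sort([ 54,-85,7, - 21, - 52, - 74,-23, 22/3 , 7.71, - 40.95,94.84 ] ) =[ - 85, - 74, -52 , - 40.95, - 23,-21,7, 22/3, 7.71, 54,94.84]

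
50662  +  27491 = 78153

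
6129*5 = 30645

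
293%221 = 72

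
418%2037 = 418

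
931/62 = 15 + 1/62=15.02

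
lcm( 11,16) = 176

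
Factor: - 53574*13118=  - 702783732 =- 2^2*3^1*7^1*937^1*8929^1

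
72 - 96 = -24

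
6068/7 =6068/7=866.86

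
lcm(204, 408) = 408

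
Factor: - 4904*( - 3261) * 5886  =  94128582384 = 2^4*3^4 *109^1*613^1*1087^1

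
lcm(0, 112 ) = 0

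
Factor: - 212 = -2^2*53^1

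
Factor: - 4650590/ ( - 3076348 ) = 2325295/1538174 = 2^( - 1)*5^1*7^2*11^( - 1)*139^( - 1)*503^ ( - 1)*9491^1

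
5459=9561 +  - 4102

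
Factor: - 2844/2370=-2^1*3^1*5^ (  -  1 ) = - 6/5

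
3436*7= 24052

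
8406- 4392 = 4014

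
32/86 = 16/43 = 0.37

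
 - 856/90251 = - 856/90251 = - 0.01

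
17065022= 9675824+7389198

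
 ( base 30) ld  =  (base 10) 643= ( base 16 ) 283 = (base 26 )oj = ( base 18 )1hd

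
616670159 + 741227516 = 1357897675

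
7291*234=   1706094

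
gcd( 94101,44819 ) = 1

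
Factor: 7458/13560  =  11/20 = 2^(  -  2) * 5^( - 1 ) * 11^1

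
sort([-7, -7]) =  [ - 7,  -  7]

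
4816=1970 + 2846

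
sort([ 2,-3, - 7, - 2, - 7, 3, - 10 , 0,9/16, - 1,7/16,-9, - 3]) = [ - 10, - 9,-7, - 7,-3  , - 3 , -2, - 1,0, 7/16,  9/16,  2, 3]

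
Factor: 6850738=2^1*113^1*  30313^1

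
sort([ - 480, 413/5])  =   [-480,413/5]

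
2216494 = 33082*67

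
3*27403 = 82209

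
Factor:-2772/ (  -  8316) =3^(-1) = 1/3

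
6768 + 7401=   14169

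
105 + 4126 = 4231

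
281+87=368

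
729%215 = 84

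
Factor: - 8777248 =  - 2^5*103^1*2663^1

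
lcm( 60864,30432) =60864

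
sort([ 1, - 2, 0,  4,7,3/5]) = [-2, 0, 3/5, 1,4,7 ]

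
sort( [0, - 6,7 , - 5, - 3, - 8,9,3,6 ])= [ - 8,-6,  -  5, - 3,0,3,6,7,9]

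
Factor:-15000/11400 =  - 25/19  =  - 5^2*19^(-1)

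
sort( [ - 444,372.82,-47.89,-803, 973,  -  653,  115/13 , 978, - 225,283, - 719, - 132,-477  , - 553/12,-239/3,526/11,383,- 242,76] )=[-803,-719,-653, - 477 , - 444, - 242, - 225,-132 ,-239/3,-47.89, - 553/12, 115/13,526/11,76,283, 372.82,383,973,978 ] 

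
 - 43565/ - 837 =52 + 41/837 =52.05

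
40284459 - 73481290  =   - 33196831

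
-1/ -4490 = 1/4490= 0.00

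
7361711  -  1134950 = 6226761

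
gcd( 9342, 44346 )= 6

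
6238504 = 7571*824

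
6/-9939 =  - 1+3311/3313 = -0.00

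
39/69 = 13/23 = 0.57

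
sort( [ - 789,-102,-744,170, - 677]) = [ - 789 ,-744,- 677, - 102, 170] 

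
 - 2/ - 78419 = 2/78419 = 0.00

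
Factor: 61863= 3^1 * 17^1 * 1213^1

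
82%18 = 10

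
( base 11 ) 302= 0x16D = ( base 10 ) 365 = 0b101101101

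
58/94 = 29/47 = 0.62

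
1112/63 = 17 + 41/63 = 17.65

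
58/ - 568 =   -  29/284 = - 0.10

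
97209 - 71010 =26199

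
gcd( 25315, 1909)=83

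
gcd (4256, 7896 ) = 56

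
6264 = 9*696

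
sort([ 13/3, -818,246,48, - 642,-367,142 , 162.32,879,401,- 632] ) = [-818, - 642, - 632, - 367, 13/3,48,142,162.32,246,401,879 ] 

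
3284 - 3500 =  -  216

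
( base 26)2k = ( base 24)30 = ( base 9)80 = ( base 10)72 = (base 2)1001000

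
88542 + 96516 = 185058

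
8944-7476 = 1468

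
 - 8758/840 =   -  4379/420 = -  10.43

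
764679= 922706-158027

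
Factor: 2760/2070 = 2^2*3^( - 1) = 4/3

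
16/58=8/29= 0.28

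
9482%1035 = 167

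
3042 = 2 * 1521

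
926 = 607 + 319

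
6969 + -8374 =-1405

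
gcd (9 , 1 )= 1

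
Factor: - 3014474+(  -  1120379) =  - 733^1*5641^1 = - 4134853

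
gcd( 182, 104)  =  26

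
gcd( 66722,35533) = 1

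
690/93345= 46/6223  =  0.01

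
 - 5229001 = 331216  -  5560217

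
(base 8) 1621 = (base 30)10D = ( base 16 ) 391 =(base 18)2ED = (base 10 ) 913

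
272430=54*5045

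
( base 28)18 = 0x24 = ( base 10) 36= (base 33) 13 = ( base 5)121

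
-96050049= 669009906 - 765059955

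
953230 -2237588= - 1284358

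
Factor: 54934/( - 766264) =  - 27467/383132 = - 2^( - 2) * 11^2*227^1 * 95783^(  -  1)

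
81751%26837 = 1240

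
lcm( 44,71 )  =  3124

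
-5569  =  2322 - 7891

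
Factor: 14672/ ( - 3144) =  - 14/3 = -2^1*3^( - 1)*7^1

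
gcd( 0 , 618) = 618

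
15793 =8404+7389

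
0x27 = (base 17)25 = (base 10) 39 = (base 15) 29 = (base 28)1B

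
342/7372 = 9/194 = 0.05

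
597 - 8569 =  - 7972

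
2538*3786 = 9608868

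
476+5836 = 6312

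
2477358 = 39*63522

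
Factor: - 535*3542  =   - 2^1*5^1 * 7^1*11^1*23^1 * 107^1 = - 1894970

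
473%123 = 104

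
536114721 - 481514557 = 54600164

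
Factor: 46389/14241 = 7^1*47^1  *101^(-1) = 329/101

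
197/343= 197/343  =  0.57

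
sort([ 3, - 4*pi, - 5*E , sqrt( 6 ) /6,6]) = [ - 5*E, - 4*pi , sqrt( 6 ) /6,3, 6]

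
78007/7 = 78007/7  =  11143.86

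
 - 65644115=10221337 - 75865452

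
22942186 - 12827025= 10115161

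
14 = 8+6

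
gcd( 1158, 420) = 6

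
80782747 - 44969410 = 35813337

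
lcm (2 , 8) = 8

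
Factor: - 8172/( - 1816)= 2^( - 1)*3^2 = 9/2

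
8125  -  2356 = 5769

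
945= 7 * 135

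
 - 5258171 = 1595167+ - 6853338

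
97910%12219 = 158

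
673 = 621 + 52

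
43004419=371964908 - 328960489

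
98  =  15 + 83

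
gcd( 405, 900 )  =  45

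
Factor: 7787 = 13^1*599^1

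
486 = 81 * 6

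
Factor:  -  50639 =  - 79^1*641^1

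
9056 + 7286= 16342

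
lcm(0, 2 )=0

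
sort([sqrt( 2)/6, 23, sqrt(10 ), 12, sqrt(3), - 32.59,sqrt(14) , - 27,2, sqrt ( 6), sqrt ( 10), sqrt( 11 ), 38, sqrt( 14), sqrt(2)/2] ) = [-32.59, - 27, sqrt(2 )/6, sqrt(2) /2, sqrt(3), 2, sqrt( 6), sqrt( 10),  sqrt( 10), sqrt( 11), sqrt( 14), sqrt (14), 12,23,38]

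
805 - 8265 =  - 7460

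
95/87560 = 19/17512=0.00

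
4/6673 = 4/6673  =  0.00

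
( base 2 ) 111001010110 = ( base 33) 3c7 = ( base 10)3670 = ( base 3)12000221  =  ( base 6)24554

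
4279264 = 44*97256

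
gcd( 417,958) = 1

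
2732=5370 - 2638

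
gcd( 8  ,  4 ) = 4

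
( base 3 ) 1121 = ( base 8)53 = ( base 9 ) 47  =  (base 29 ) 1e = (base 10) 43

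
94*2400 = 225600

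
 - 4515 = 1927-6442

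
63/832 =63/832 =0.08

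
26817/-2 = - 26817/2 =-13408.50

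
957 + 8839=9796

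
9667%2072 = 1379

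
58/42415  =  58/42415   =  0.00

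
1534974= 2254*681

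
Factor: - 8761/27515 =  - 5^( - 1 )*5503^( -1) * 8761^1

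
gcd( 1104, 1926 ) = 6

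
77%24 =5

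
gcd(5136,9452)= 4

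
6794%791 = 466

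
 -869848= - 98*8876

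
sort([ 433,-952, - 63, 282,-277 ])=[-952, - 277, - 63, 282,433 ] 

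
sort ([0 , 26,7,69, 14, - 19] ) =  [ - 19,0, 7, 14,  26,69] 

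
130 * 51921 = 6749730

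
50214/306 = 164 +5/51 = 164.10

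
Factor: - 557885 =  - 5^1*111577^1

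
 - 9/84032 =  - 9/84032 = - 0.00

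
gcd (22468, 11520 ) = 4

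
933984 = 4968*188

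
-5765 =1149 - 6914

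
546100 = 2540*215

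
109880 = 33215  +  76665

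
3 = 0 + 3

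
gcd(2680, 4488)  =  8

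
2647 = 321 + 2326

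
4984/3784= 1 + 150/473 = 1.32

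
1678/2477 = 1678/2477 = 0.68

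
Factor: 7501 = 13^1*577^1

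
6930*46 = 318780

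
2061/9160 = 9/40 = 0.23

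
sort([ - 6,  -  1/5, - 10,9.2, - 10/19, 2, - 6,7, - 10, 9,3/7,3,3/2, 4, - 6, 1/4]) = [ - 10, - 10, - 6, - 6, - 6,-10/19, - 1/5, 1/4,3/7, 3/2,2,3,4,7,  9,9.2] 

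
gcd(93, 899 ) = 31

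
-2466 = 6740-9206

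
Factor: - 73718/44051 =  -2^1 * 7^(-2 )*41^1 = -  82/49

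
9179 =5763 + 3416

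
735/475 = 147/95 = 1.55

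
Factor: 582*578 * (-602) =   -  202510392 = - 2^3 *3^1*7^1*17^2*43^1*97^1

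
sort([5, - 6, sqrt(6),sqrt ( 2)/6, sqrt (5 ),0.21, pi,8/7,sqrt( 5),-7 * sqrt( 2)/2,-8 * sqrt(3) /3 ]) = [  -  6,-7*sqrt( 2)/2, - 8 * sqrt(3) /3,0.21,sqrt( 2) /6, 8/7, sqrt(5 ) , sqrt(5 ),sqrt(6),pi,5]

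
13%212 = 13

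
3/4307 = 3/4307=0.00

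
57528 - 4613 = 52915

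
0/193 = 0 = 0.00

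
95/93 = 1 + 2/93 = 1.02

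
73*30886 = 2254678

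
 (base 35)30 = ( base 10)105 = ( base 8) 151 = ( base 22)4H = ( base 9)126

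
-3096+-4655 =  - 7751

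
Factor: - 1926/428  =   - 2^(-1 )*3^2 = - 9/2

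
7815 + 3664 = 11479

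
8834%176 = 34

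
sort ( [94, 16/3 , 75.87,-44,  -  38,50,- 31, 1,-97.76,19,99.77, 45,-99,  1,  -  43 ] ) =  [  -  99,-97.76,-44,-43, - 38,  -  31, 1,1,16/3, 19, 45 , 50, 75.87, 94,99.77 ]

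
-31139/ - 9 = 3459 + 8/9 = 3459.89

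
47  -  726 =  - 679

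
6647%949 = 4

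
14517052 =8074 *1798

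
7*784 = 5488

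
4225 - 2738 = 1487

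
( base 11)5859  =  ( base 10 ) 7687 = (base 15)2427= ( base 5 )221222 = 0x1E07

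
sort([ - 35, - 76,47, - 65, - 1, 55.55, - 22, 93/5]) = [ - 76, - 65,  -  35, - 22, - 1, 93/5 , 47, 55.55]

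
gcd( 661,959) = 1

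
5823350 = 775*7514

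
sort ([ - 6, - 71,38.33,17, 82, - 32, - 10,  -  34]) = [ - 71, -34 , - 32, - 10, - 6,17, 38.33,82] 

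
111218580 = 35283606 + 75934974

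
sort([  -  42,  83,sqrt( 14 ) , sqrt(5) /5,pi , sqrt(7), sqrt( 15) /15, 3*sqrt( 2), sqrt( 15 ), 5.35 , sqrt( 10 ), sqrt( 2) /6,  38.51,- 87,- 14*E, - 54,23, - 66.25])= [  -  87 ,-66.25, - 54 , - 42,  -  14*E , sqrt(2)/6 , sqrt(15 )/15, sqrt(5 )/5,sqrt(7 ), pi , sqrt (10 ) , sqrt(14),  sqrt(15 ), 3 * sqrt( 2) , 5.35, 23,38.51, 83 ] 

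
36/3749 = 36/3749=0.01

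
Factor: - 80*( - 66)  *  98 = 2^6 * 3^1*5^1*7^2*11^1 = 517440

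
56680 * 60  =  3400800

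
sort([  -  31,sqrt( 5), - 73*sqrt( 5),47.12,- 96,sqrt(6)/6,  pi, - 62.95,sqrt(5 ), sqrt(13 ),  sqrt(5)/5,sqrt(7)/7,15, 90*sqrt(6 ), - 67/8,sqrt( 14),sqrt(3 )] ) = [ - 73*sqrt(5 ), -96,-62.95,  -  31 ,  -  67/8,sqrt(7)/7,sqrt( 6 )/6, sqrt(5 ) /5,sqrt(3),sqrt( 5),sqrt(5), pi,sqrt( 13),sqrt( 14),15,47.12, 90*  sqrt(6)]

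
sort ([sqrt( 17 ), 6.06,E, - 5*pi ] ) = [ - 5*pi, E , sqrt( 17),6.06 ] 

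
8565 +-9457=-892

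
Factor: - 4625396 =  - 2^2 * 101^1*107^2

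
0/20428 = 0  =  0.00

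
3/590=3/590= 0.01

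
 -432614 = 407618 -840232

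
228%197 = 31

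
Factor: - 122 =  - 2^1* 61^1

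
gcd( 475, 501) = 1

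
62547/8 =62547/8 = 7818.38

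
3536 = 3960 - 424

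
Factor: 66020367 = 3^1*7^1*17^1*101^1*1831^1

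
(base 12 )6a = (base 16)52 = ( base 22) 3G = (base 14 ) 5c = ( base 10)82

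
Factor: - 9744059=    - 13^1*749543^1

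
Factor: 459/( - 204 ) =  - 9/4 = - 2^( - 2 )*3^2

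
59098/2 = 29549 = 29549.00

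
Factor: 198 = 2^1* 3^2*11^1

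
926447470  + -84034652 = 842412818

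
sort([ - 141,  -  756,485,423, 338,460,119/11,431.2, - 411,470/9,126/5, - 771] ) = [ - 771,-756, - 411, - 141, 119/11, 126/5,470/9,338, 423, 431.2, 460 , 485 ] 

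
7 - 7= 0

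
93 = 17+76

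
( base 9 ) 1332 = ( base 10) 1001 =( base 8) 1751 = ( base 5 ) 13001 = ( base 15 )46b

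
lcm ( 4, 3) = 12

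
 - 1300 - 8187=- 9487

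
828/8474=414/4237 = 0.10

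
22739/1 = 22739 = 22739.00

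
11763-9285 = 2478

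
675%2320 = 675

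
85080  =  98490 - 13410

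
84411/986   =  85 + 601/986 =85.61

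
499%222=55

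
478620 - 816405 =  - 337785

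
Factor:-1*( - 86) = 86=2^1*43^1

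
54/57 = 18/19   =  0.95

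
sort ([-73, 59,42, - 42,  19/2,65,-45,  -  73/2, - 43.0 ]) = [ - 73, - 45,  -  43.0, - 42, - 73/2 , 19/2,42, 59, 65 ] 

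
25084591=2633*9527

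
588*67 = 39396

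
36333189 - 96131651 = - 59798462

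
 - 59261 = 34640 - 93901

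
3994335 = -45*( - 88763)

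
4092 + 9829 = 13921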